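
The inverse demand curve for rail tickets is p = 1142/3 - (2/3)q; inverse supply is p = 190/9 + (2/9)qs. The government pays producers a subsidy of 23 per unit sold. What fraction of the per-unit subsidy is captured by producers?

Pre-subsidy: 1142/3 - (2/3)q = 190/9 + (2/9)q gives q* = 404.5 and p* = 111.
With the subsidy, sellers receive ps = pb + 23 for each unit, where pb is the price buyers pay.
On the curves, pb = 1142/3 - (2/3)q and ps = 190/9 + (2/9)q; the wedge ps − pb = 23 gives 190/9 + (2/9)q − (1142/3 - (2/3)q) = 23, so q' = 430.375.
Then pb = 1142/3 − (2/3)·430.375 = 93.75 and ps = 190/9 + (2/9)·430.375 = 116.75.
Buyers' price falls by p* − pb = 111 − 93.75 = 17.25; sellers' price rises by ps − p* = 116.75 − 111 = 5.75.
So producers capture 5.75/23 = 0.25 of each unit of subsidy.

Producer share = 0.25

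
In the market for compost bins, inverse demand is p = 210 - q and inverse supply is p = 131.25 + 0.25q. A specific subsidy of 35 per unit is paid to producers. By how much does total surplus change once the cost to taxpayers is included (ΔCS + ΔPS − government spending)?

Net change in total surplus = -490

Pre-subsidy: 210 - q = 131.25 + 0.25q gives q* = 63 and p* = 147.
With the subsidy, sellers receive ps = pb + 35 for each unit, where pb is the price buyers pay.
On the curves, pb = 210 - q and ps = 131.25 + 0.25q; the wedge ps − pb = 35 gives 131.25 + 0.25q − (210 - q) = 35, so q' = 91.
Then pb = 210 − 1·91 = 119 and ps = 131.25 + 0.25·91 = 154.
ΔCS = ½(63 + 91)(147 − 119) = 2156; ΔPS = ½(63 + 91)(154 − 147) = 539.
Government spending = 35 × 91 = 3185.
Net change = 2156 + 539 − 3185 = -490. The loss equals the DWL triangle ½·35·28.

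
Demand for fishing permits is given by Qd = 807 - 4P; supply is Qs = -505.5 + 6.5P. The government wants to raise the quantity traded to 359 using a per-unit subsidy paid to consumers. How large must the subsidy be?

At Q = 359, invert demand for the buyer price: Pb = (807 − 359)/4 = 112; invert supply for the seller price: Ps = (359 − (-505.5))/6.5 = 133.
The subsidy must fill the gap: s = Ps − Pb = 133 − 112 = 21.

Required subsidy s = 21 per unit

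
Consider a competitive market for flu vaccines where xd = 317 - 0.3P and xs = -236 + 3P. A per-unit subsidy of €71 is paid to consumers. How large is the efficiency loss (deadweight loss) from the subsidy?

Deadweight loss = 15123/22

Pre-subsidy: 317 - 0.3P = -236 + 3P gives P* = 5530/33, x* = 2934/11.
With the rebate, buyers effectively pay Pb = Ps − 71, where Ps is the price sellers receive.
Demand in terms of Ps becomes xd = 317 − 0.3(Ps − 71) = 338.3 - 0.3Ps. Setting this equal to supply: 338.3 - 0.3Ps = -236 + 3Ps, so Ps = 5743/33.
Buyers pay Pb = 5743/33 − 71 = 3400/33; x' = -236 + 3·(5743/33) = 3147/11.
The subsidy expands output by 3147/11 − 2934/11 = 213/11 past the efficient level; on those units the gap between marginal cost and willingness to pay runs from 0 up to 71.
DWL = ½ × 71 × 213/11 = 15123/22.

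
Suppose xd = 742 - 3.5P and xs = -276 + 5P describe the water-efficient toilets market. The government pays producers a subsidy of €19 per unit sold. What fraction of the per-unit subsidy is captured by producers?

Pre-subsidy: 742 - 3.5P = -276 + 5P gives P* = 2036/17, x* = 5488/17.
With the subsidy, sellers receive Ps = Pb + 19 for each unit, where Pb is the price buyers pay.
Supply in terms of Pb becomes xs = -276 + 5(Pb + 19) = -181 + 5Pb. Setting this equal to demand: 742 - 3.5Pb = -181 + 5Pb, so Pb = 1846/17.
Sellers receive Ps = 1846/17 + 19 = 2169/17; x' = 742 − 3.5·(1846/17) = 6153/17.
Buyers' price falls by P* − Pb = 2036/17 − 1846/17 = 190/17; sellers' price rises by Ps − P* = 2169/17 − 2036/17 = 133/17.
So producers capture (133/17)/19 = 7/17 of each unit of subsidy.

Producer share = 7/17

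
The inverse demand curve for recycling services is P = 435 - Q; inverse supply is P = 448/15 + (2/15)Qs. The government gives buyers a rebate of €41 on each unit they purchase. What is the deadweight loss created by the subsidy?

Pre-subsidy: 435 - Q = 448/15 + (2/15)Q gives Q* = 6077/17 and P* = 1318/17.
With the rebate, buyers effectively pay Pb = Ps − 41, where Ps is the price sellers receive.
On the curves, Pb = 435 - Q and Ps = 448/15 + (2/15)Q; the wedge Ps − Pb = 41 gives 448/15 + (2/15)Q − (435 - Q) = 41, so Q' = 6692/17.
Then Pb = 435 − 1·(6692/17) = 703/17 and Ps = 448/15 + (2/15)·(6692/17) = 1400/17.
The subsidy expands output by 6692/17 − 6077/17 = 615/17 past the efficient level; on those units the gap between marginal cost and willingness to pay runs from 0 up to 41.
DWL = ½ × 41 × 615/17 = 25215/34.

Deadweight loss = 25215/34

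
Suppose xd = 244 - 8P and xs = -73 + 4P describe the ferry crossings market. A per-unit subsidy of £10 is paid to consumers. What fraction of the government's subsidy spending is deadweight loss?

Pre-subsidy: 244 - 8P = -73 + 4P gives P* = 317/12, x* = 98/3.
With the rebate, buyers effectively pay Pb = Ps − 10, where Ps is the price sellers receive.
Demand in terms of Ps becomes xd = 244 − 8(Ps − 10) = 324 - 8Ps. Setting this equal to supply: 324 - 8Ps = -73 + 4Ps, so Ps = 397/12.
Buyers pay Pb = 397/12 − 10 = 277/12; x' = -73 + 4·(397/12) = 178/3.
ΔCS = ½(98/3 + 178/3)(317/12 − 277/12) = 460/3; ΔPS = ½(98/3 + 178/3)(397/12 − 317/12) = 920/3.
Government spending = 10 × 178/3 = 1780/3.
DWL = ½ × 10 × (178/3 − 98/3) = 400/3; fraction = (400/3) / (1780/3) = 20/89.

DWL / government spending = 20/89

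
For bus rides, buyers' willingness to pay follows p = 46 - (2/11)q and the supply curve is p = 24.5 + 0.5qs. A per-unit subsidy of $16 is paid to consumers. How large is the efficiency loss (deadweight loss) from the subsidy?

Pre-subsidy: 46 - (2/11)q = 24.5 + 0.5q gives q* = 473/15 and p* = 604/15.
With the rebate, buyers effectively pay pb = ps − 16, where ps is the price sellers receive.
On the curves, pb = 46 - (2/11)q and ps = 24.5 + 0.5q; the wedge ps − pb = 16 gives 24.5 + 0.5q − (46 - (2/11)q) = 16, so q' = 55.
Then pb = 46 − (2/11)·55 = 36 and ps = 24.5 + 0.5·55 = 52.
The subsidy expands output by 55 − 473/15 = 352/15 past the efficient level; on those units the gap between marginal cost and willingness to pay runs from 0 up to 16.
DWL = ½ × 16 × 352/15 = 2816/15.

Deadweight loss = 2816/15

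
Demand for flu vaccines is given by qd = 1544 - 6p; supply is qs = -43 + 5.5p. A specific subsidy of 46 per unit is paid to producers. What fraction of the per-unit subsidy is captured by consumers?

Pre-subsidy: 1544 - 6p = -43 + 5.5p gives p* = 138, q* = 716.
With the subsidy, sellers receive ps = pb + 46 for each unit, where pb is the price buyers pay.
Supply in terms of pb becomes qs = -43 + 5.5(pb + 46) = 210 + 5.5pb. Setting this equal to demand: 1544 - 6pb = 210 + 5.5pb, so pb = 116.
Sellers receive ps = 116 + 46 = 162; q' = 1544 − 6·116 = 848.
Buyers' price falls by p* − pb = 138 − 116 = 22; sellers' price rises by ps − p* = 162 − 138 = 24.
So consumers capture 22/46 = 11/23 of each unit of subsidy.

Consumer share = 11/23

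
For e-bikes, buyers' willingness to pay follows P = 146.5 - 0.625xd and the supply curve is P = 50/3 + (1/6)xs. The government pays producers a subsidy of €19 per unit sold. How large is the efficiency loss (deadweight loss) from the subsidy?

Pre-subsidy: 146.5 - 0.625x = 50/3 + (1/6)x gives x* = 164 and P* = 44.
With the subsidy, sellers receive Ps = Pb + 19 for each unit, where Pb is the price buyers pay.
On the curves, Pb = 146.5 - 0.625x and Ps = 50/3 + (1/6)x; the wedge Ps − Pb = 19 gives 50/3 + (1/6)x − (146.5 - 0.625x) = 19, so x' = 188.
Then Pb = 146.5 − 0.625·188 = 29 and Ps = 50/3 + (1/6)·188 = 48.
The subsidy expands output by 188 − 164 = 24 past the efficient level; on those units the gap between marginal cost and willingness to pay runs from 0 up to 19.
DWL = ½ × 19 × 24 = 228.

Deadweight loss = €228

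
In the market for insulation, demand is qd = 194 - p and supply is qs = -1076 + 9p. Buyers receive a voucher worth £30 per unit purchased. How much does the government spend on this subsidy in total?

Government cost = £2820

Pre-subsidy: 194 - p = -1076 + 9p gives p* = 127, q* = 67.
With the rebate, buyers effectively pay pb = ps − 30, where ps is the price sellers receive.
Demand in terms of ps becomes qd = 194 − 1(ps − 30) = 224 - ps. Setting this equal to supply: 224 - ps = -1076 + 9ps, so ps = 130.
Buyers pay pb = 130 − 30 = 100; q' = -1076 + 9·130 = 94.
Government outlay = subsidy × quantity = 30 × 94 = 2820.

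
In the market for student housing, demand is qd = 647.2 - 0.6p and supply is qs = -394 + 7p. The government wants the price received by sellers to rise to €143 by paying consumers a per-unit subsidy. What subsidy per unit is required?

At a seller price of 143, quantity supplied is -394 + 7·143 = 607.
Buyers absorb 607 only when they pay pb with 647.2 − 0.6·pb = 607, i.e. pb = 67.
s = ps − pb = 143 − 67 = 76.

Required subsidy s = €76 per unit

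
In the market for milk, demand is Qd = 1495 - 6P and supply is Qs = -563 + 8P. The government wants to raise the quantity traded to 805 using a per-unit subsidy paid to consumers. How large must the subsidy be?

Required subsidy s = 56 per unit

At Q = 805, invert demand for the buyer price: Pb = (1495 − 805)/6 = 115; invert supply for the seller price: Ps = (805 − (-563))/8 = 171.
The subsidy must fill the gap: s = Ps − Pb = 171 − 115 = 56.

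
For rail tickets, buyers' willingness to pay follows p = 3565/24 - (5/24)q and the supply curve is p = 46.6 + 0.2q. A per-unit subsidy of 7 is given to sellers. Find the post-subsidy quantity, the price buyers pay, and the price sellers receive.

Pre-subsidy: 3565/24 - (5/24)q = 46.6 + 0.2q gives q* = 12233/49 and p* = 4730/49.
With the subsidy, sellers receive ps = pb + 7 for each unit, where pb is the price buyers pay.
On the curves, pb = 3565/24 - (5/24)q and ps = 46.6 + 0.2q; the wedge ps − pb = 7 gives 46.6 + 0.2q − (3565/24 - (5/24)q) = 7, so q' = 13073/49.
Then pb = 3565/24 − (5/24)·(13073/49) = 4555/49 and ps = 46.6 + 0.2·(13073/49) = 4898/49.

q' = 13073/49; buyers pay 4555/49; sellers receive 4898/49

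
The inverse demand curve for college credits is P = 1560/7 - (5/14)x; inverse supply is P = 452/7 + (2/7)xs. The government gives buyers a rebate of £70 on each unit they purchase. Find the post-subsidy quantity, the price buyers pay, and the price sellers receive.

Pre-subsidy: 1560/7 - (5/14)x = 452/7 + (2/7)x gives x* = 2216/9 and P* = 8500/63.
With the rebate, buyers effectively pay Pb = Ps − 70, where Ps is the price sellers receive.
On the curves, Pb = 1560/7 - (5/14)x and Ps = 452/7 + (2/7)x; the wedge Ps − Pb = 70 gives 452/7 + (2/7)x − (1560/7 - (5/14)x) = 70, so x' = 3196/9.
Then Pb = 1560/7 − (5/14)·(3196/9) = 6050/63 and Ps = 452/7 + (2/7)·(3196/9) = 10460/63.

x' = 3196/9; buyers pay 6050/63; sellers receive 10460/63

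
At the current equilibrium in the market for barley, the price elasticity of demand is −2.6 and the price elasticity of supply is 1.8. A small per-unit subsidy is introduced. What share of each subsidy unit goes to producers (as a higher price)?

Producer share = 13/22

For a small subsidy around the equilibrium, the benefit split depends on the relative slopes, which at a point are proportional to the elasticities.
Buyer share = εs/(εs + |εd|) = 1.8/(1.8 + 2.6) = 9/22; seller share = |εd|/(εs + |εd|) = 13/22.
So producers capture 13/22 of the subsidy.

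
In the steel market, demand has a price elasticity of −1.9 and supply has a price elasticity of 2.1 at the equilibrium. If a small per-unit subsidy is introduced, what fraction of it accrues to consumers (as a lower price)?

For a small subsidy around the equilibrium, the benefit split depends on the relative slopes, which at a point are proportional to the elasticities.
Buyer share = εs/(εs + |εd|) = 2.1/(2.1 + 1.9) = 0.525; seller share = |εd|/(εs + |εd|) = 0.475.

Consumer share = 0.525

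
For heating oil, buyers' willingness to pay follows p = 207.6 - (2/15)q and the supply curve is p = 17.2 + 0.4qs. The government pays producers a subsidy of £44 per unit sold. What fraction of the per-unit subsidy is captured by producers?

Producer share = 0.75

Pre-subsidy: 207.6 - (2/15)q = 17.2 + 0.4q gives q* = 357 and p* = 160.
With the subsidy, sellers receive ps = pb + 44 for each unit, where pb is the price buyers pay.
On the curves, pb = 207.6 - (2/15)q and ps = 17.2 + 0.4q; the wedge ps − pb = 44 gives 17.2 + 0.4q − (207.6 - (2/15)q) = 44, so q' = 439.5.
Then pb = 207.6 − (2/15)·439.5 = 149 and ps = 17.2 + 0.4·439.5 = 193.
Buyers' price falls by p* − pb = 160 − 149 = 11; sellers' price rises by ps − p* = 193 − 160 = 33.
So producers capture 33/44 = 0.75 of each unit of subsidy.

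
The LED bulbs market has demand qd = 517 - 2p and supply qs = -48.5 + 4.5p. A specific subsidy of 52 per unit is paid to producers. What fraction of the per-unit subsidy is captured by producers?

Producer share = 4/13

Pre-subsidy: 517 - 2p = -48.5 + 4.5p gives p* = 87, q* = 343.
With the subsidy, sellers receive ps = pb + 52 for each unit, where pb is the price buyers pay.
Supply in terms of pb becomes qs = -48.5 + 4.5(pb + 52) = 185.5 + 4.5pb. Setting this equal to demand: 517 - 2pb = 185.5 + 4.5pb, so pb = 51.
Sellers receive ps = 51 + 52 = 103; q' = 517 − 2·51 = 415.
Buyers' price falls by p* − pb = 87 − 51 = 36; sellers' price rises by ps − p* = 103 − 87 = 16.
So producers capture 16/52 = 4/13 of each unit of subsidy.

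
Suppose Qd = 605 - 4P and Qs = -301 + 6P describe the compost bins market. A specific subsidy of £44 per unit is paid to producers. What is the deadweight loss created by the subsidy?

Pre-subsidy: 605 - 4P = -301 + 6P gives P* = 90.6, Q* = 242.6.
With the subsidy, sellers receive Ps = Pb + 44 for each unit, where Pb is the price buyers pay.
Supply in terms of Pb becomes Qs = -301 + 6(Pb + 44) = -37 + 6Pb. Setting this equal to demand: 605 - 4Pb = -37 + 6Pb, so Pb = 64.2.
Sellers receive Ps = 64.2 + 44 = 108.2; Q' = 605 − 4·64.2 = 348.2.
The subsidy expands output by 348.2 − 242.6 = 105.6 past the efficient level; on those units the gap between marginal cost and willingness to pay runs from 0 up to 44.
DWL = ½ × 44 × 105.6 = 2323.2.

Deadweight loss = £2323.2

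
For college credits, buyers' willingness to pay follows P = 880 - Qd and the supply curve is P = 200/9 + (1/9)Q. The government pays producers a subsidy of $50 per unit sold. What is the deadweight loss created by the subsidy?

Deadweight loss = $1125

Pre-subsidy: 880 - Q = 200/9 + (1/9)Q gives Q* = 772 and P* = 108.
With the subsidy, sellers receive Ps = Pb + 50 for each unit, where Pb is the price buyers pay.
On the curves, Pb = 880 - Q and Ps = 200/9 + (1/9)Q; the wedge Ps − Pb = 50 gives 200/9 + (1/9)Q − (880 - Q) = 50, so Q' = 817.
Then Pb = 880 − 1·817 = 63 and Ps = 200/9 + (1/9)·817 = 113.
The subsidy expands output by 817 − 772 = 45 past the efficient level; on those units the gap between marginal cost and willingness to pay runs from 0 up to 50.
DWL = ½ × 50 × 45 = 1125.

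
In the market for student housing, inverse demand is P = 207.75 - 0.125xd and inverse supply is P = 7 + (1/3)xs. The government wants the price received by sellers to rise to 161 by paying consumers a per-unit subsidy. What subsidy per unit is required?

At a seller price of 161, quantity supplied is -21 + 3·161 = 462.
Buyers absorb 462 only when they pay Pb = 207.75 − 0.125·462 = 150.
s = Ps − Pb = 161 − 150 = 11.

Required subsidy s = 11 per unit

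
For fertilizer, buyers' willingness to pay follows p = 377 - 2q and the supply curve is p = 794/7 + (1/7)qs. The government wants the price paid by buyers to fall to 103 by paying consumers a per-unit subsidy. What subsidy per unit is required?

Required subsidy s = 30 per unit

At a buyer price of 103, quantity demanded is 188.5 − 0.5·103 = 137.
Sellers supply 137 only when they receive ps = 794/7 + (1/7)·137 = 133.
s = ps − pb = 133 − 103 = 30.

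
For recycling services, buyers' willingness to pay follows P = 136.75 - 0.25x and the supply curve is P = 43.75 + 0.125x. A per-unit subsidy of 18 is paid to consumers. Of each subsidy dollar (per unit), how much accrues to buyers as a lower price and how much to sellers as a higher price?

Buyers gain 12 per unit; sellers gain 6 per unit

Pre-subsidy: 136.75 - 0.25x = 43.75 + 0.125x gives x* = 248 and P* = 74.75.
With the rebate, buyers effectively pay Pb = Ps − 18, where Ps is the price sellers receive.
On the curves, Pb = 136.75 - 0.25x and Ps = 43.75 + 0.125x; the wedge Ps − Pb = 18 gives 43.75 + 0.125x − (136.75 - 0.25x) = 18, so x' = 296.
Then Pb = 136.75 − 0.25·296 = 62.75 and Ps = 43.75 + 0.125·296 = 80.75.
Buyers' price falls by P* − Pb = 74.75 − 62.75 = 12; sellers' price rises by Ps − P* = 80.75 − 74.75 = 6.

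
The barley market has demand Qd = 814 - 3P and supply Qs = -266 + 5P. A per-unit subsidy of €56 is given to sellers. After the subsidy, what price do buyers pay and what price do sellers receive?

Buyers pay €100; sellers receive €156

Pre-subsidy: 814 - 3P = -266 + 5P gives P* = 135, Q* = 409.
With the subsidy, sellers receive Ps = Pb + 56 for each unit, where Pb is the price buyers pay.
Supply in terms of Pb becomes Qs = -266 + 5(Pb + 56) = 14 + 5Pb. Setting this equal to demand: 814 - 3Pb = 14 + 5Pb, so Pb = 100.
Sellers receive Ps = 100 + 56 = 156; Q' = 814 − 3·100 = 514.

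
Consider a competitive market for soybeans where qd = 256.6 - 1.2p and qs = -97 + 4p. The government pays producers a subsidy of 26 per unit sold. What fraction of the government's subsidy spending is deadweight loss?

DWL / government spending = 12/199

Pre-subsidy: 256.6 - 1.2p = -97 + 4p gives p* = 68, q* = 175.
With the subsidy, sellers receive ps = pb + 26 for each unit, where pb is the price buyers pay.
Supply in terms of pb becomes qs = -97 + 4(pb + 26) = 7 + 4pb. Setting this equal to demand: 256.6 - 1.2pb = 7 + 4pb, so pb = 48.
Sellers receive ps = 48 + 26 = 74; q' = 256.6 − 1.2·48 = 199.
ΔCS = ½(175 + 199)(68 − 48) = 3740; ΔPS = ½(175 + 199)(74 − 68) = 1122.
Government spending = 26 × 199 = 5174.
DWL = ½ × 26 × (199 − 175) = 312; fraction = 312 / 5174 = 12/199.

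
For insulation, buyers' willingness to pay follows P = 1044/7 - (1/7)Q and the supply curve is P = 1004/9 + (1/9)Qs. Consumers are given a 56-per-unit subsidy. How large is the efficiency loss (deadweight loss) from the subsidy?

Deadweight loss = 6174

Pre-subsidy: 1044/7 - (1/7)Q = 1004/9 + (1/9)Q gives Q* = 148 and P* = 128.
With the rebate, buyers effectively pay Pb = Ps − 56, where Ps is the price sellers receive.
On the curves, Pb = 1044/7 - (1/7)Q and Ps = 1004/9 + (1/9)Q; the wedge Ps − Pb = 56 gives 1004/9 + (1/9)Q − (1044/7 - (1/7)Q) = 56, so Q' = 368.5.
Then Pb = 1044/7 − (1/7)·368.5 = 96.5 and Ps = 1004/9 + (1/9)·368.5 = 152.5.
The subsidy expands output by 368.5 − 148 = 220.5 past the efficient level; on those units the gap between marginal cost and willingness to pay runs from 0 up to 56.
DWL = ½ × 56 × 220.5 = 6174.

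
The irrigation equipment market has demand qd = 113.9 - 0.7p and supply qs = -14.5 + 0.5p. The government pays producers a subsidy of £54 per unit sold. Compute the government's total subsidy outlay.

Pre-subsidy: 113.9 - 0.7p = -14.5 + 0.5p gives p* = 107, q* = 39.
With the subsidy, sellers receive ps = pb + 54 for each unit, where pb is the price buyers pay.
Supply in terms of pb becomes qs = -14.5 + 0.5(pb + 54) = 12.5 + 0.5pb. Setting this equal to demand: 113.9 - 0.7pb = 12.5 + 0.5pb, so pb = 84.5.
Sellers receive ps = 84.5 + 54 = 138.5; q' = 113.9 − 0.7·84.5 = 54.75.
Government outlay = subsidy × quantity = 54 × 54.75 = 2956.5.

Government cost = £2956.5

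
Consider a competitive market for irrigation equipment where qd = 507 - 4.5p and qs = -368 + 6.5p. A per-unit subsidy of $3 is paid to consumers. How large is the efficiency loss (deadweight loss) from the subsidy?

Pre-subsidy: 507 - 4.5p = -368 + 6.5p gives p* = 875/11, q* = 3279/22.
With the rebate, buyers effectively pay pb = ps − 3, where ps is the price sellers receive.
Demand in terms of ps becomes qd = 507 − 4.5(ps − 3) = 520.5 - 4.5ps. Setting this equal to supply: 520.5 - 4.5ps = -368 + 6.5ps, so ps = 1777/22.
Buyers pay pb = 1777/22 − 3 = 1711/22; q' = -368 + 6.5·(1777/22) = 6909/44.
The subsidy expands output by 6909/44 − 3279/22 = 351/44 past the efficient level; on those units the gap between marginal cost and willingness to pay runs from 0 up to 3.
DWL = ½ × 3 × 351/44 = 1053/88.

Deadweight loss = 1053/88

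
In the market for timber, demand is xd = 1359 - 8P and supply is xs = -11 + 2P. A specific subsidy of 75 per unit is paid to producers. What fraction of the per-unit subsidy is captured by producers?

Pre-subsidy: 1359 - 8P = -11 + 2P gives P* = 137, x* = 263.
With the subsidy, sellers receive Ps = Pb + 75 for each unit, where Pb is the price buyers pay.
Supply in terms of Pb becomes xs = -11 + 2(Pb + 75) = 139 + 2Pb. Setting this equal to demand: 1359 - 8Pb = 139 + 2Pb, so Pb = 122.
Sellers receive Ps = 122 + 75 = 197; x' = 1359 − 8·122 = 383.
Buyers' price falls by P* − Pb = 137 − 122 = 15; sellers' price rises by Ps − P* = 197 − 137 = 60.
So producers capture 60/75 = 0.8 of each unit of subsidy.

Producer share = 0.8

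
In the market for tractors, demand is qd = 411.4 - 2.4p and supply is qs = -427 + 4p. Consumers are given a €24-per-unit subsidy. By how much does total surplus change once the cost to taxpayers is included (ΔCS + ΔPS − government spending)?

Pre-subsidy: 411.4 - 2.4p = -427 + 4p gives p* = 131, q* = 97.
With the rebate, buyers effectively pay pb = ps − 24, where ps is the price sellers receive.
Demand in terms of ps becomes qd = 411.4 − 2.4(ps − 24) = 469 - 2.4ps. Setting this equal to supply: 469 - 2.4ps = -427 + 4ps, so ps = 140.
Buyers pay pb = 140 − 24 = 116; q' = -427 + 4·140 = 133.
ΔCS = ½(97 + 133)(131 − 116) = 1725; ΔPS = ½(97 + 133)(140 − 131) = 1035.
Government spending = 24 × 133 = 3192.
Net change = 1725 + 1035 − 3192 = -432. The loss equals the DWL triangle ½·24·36.

Net change in total surplus = -€432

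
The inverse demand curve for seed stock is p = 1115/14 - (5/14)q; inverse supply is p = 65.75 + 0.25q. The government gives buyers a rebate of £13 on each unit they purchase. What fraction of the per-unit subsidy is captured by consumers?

Consumer share = 10/17

Pre-subsidy: 1115/14 - (5/14)q = 65.75 + 0.25q gives q* = 389/17 and p* = 1215/17.
With the rebate, buyers effectively pay pb = ps − 13, where ps is the price sellers receive.
On the curves, pb = 1115/14 - (5/14)q and ps = 65.75 + 0.25q; the wedge ps − pb = 13 gives 65.75 + 0.25q − (1115/14 - (5/14)q) = 13, so q' = 753/17.
Then pb = 1115/14 − (5/14)·(753/17) = 1085/17 and ps = 65.75 + 0.25·(753/17) = 1306/17.
Buyers' price falls by p* − pb = 1215/17 − 1085/17 = 130/17; sellers' price rises by ps − p* = 1306/17 − 1215/17 = 91/17.
So consumers capture (130/17)/13 = 10/17 of each unit of subsidy.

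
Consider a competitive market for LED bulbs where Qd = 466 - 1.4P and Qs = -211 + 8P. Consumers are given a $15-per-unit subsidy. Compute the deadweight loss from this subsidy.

Deadweight loss = 6300/47

Pre-subsidy: 466 - 1.4P = -211 + 8P gives P* = 3385/47, Q* = 17163/47.
With the rebate, buyers effectively pay Pb = Ps − 15, where Ps is the price sellers receive.
Demand in terms of Ps becomes Qd = 466 − 1.4(Ps − 15) = 487 - 1.4Ps. Setting this equal to supply: 487 - 1.4Ps = -211 + 8Ps, so Ps = 3490/47.
Buyers pay Pb = 3490/47 − 15 = 2785/47; Q' = -211 + 8·(3490/47) = 18003/47.
The subsidy expands output by 18003/47 − 17163/47 = 840/47 past the efficient level; on those units the gap between marginal cost and willingness to pay runs from 0 up to 15.
DWL = ½ × 15 × 840/47 = 6300/47.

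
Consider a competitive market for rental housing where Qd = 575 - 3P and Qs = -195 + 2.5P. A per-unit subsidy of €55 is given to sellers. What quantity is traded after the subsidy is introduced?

Q' = 230

Pre-subsidy: 575 - 3P = -195 + 2.5P gives P* = 140, Q* = 155.
With the subsidy, sellers receive Ps = Pb + 55 for each unit, where Pb is the price buyers pay.
Supply in terms of Pb becomes Qs = -195 + 2.5(Pb + 55) = -57.5 + 2.5Pb. Setting this equal to demand: 575 - 3Pb = -57.5 + 2.5Pb, so Pb = 115.
Sellers receive Ps = 115 + 55 = 170; Q' = 575 − 3·115 = 230.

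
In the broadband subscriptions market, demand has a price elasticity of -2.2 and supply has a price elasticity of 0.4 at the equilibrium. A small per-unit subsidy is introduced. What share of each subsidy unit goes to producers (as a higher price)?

For a small subsidy around the equilibrium, the benefit split depends on the relative slopes, which at a point are proportional to the elasticities.
Buyer share = εs/(εs + |εd|) = 0.4/(0.4 + 2.2) = 2/13; seller share = |εd|/(εs + |εd|) = 11/13.
So producers capture 11/13 of the subsidy.

Producer share = 11/13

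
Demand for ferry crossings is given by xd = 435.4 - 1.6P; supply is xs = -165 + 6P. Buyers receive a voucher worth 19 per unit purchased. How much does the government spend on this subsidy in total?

Pre-subsidy: 435.4 - 1.6P = -165 + 6P gives P* = 79, x* = 309.
With the rebate, buyers effectively pay Pb = Ps − 19, where Ps is the price sellers receive.
Demand in terms of Ps becomes xd = 435.4 − 1.6(Ps − 19) = 465.8 - 1.6Ps. Setting this equal to supply: 465.8 - 1.6Ps = -165 + 6Ps, so Ps = 83.
Buyers pay Pb = 83 − 19 = 64; x' = -165 + 6·83 = 333.
Government outlay = subsidy × quantity = 19 × 333 = 6327.

Government cost = 6327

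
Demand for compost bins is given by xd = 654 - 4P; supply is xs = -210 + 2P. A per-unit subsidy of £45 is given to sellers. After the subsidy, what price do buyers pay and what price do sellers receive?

Buyers pay £129; sellers receive £174

Pre-subsidy: 654 - 4P = -210 + 2P gives P* = 144, x* = 78.
With the subsidy, sellers receive Ps = Pb + 45 for each unit, where Pb is the price buyers pay.
Supply in terms of Pb becomes xs = -210 + 2(Pb + 45) = -120 + 2Pb. Setting this equal to demand: 654 - 4Pb = -120 + 2Pb, so Pb = 129.
Sellers receive Ps = 129 + 45 = 174; x' = 654 − 4·129 = 138.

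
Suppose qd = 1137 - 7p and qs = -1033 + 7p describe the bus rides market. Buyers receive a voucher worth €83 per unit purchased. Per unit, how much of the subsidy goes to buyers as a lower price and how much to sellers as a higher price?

Buyers gain €41.5 per unit; sellers gain €41.5 per unit

Pre-subsidy: 1137 - 7p = -1033 + 7p gives p* = 155, q* = 52.
With the rebate, buyers effectively pay pb = ps − 83, where ps is the price sellers receive.
Demand in terms of ps becomes qd = 1137 − 7(ps − 83) = 1718 - 7ps. Setting this equal to supply: 1718 - 7ps = -1033 + 7ps, so ps = 196.5.
Buyers pay pb = 196.5 − 83 = 113.5; q' = -1033 + 7·196.5 = 342.5.
Buyers' price falls by p* − pb = 155 − 113.5 = 41.5; sellers' price rises by ps − p* = 196.5 − 155 = 41.5.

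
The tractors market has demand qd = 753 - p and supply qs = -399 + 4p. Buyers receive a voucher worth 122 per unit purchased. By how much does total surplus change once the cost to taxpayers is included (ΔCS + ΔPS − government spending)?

Pre-subsidy: 753 - p = -399 + 4p gives p* = 230.4, q* = 522.6.
With the rebate, buyers effectively pay pb = ps − 122, where ps is the price sellers receive.
Demand in terms of ps becomes qd = 753 − 1(ps − 122) = 875 - ps. Setting this equal to supply: 875 - ps = -399 + 4ps, so ps = 254.8.
Buyers pay pb = 254.8 − 122 = 132.8; q' = -399 + 4·254.8 = 620.2.
ΔCS = ½(522.6 + 620.2)(230.4 − 132.8) = 55768.64; ΔPS = ½(522.6 + 620.2)(254.8 − 230.4) = 13942.16.
Government spending = 122 × 620.2 = 75664.4.
Net change = 55768.64 + 13942.16 − 75664.4 = -5953.6. The loss equals the DWL triangle ½·122·97.6.

Net change in total surplus = -5953.6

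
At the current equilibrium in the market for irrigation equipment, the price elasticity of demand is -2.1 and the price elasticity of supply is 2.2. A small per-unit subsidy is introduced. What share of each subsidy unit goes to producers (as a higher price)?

For a small subsidy around the equilibrium, the benefit split depends on the relative slopes, which at a point are proportional to the elasticities.
Buyer share = εs/(εs + |εd|) = 2.2/(2.2 + 2.1) = 22/43; seller share = |εd|/(εs + |εd|) = 21/43.
So producers capture 21/43 of the subsidy.

Producer share = 21/43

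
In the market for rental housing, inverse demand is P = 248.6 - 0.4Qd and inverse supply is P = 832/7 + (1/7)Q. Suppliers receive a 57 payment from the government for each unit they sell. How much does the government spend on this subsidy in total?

Government cost = 19608

Pre-subsidy: 248.6 - 0.4Q = 832/7 + (1/7)Q gives Q* = 239 and P* = 153.
With the subsidy, sellers receive Ps = Pb + 57 for each unit, where Pb is the price buyers pay.
On the curves, Pb = 248.6 - 0.4Q and Ps = 832/7 + (1/7)Q; the wedge Ps − Pb = 57 gives 832/7 + (1/7)Q − (248.6 - 0.4Q) = 57, so Q' = 344.
Then Pb = 248.6 − 0.4·344 = 111 and Ps = 832/7 + (1/7)·344 = 168.
Government outlay = subsidy × quantity = 57 × 344 = 19608.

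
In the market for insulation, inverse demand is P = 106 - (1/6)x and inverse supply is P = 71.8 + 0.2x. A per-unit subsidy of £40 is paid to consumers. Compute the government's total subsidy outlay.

Government cost = 89040/11

Pre-subsidy: 106 - (1/6)x = 71.8 + 0.2x gives x* = 1026/11 and P* = 995/11.
With the rebate, buyers effectively pay Pb = Ps − 40, where Ps is the price sellers receive.
On the curves, Pb = 106 - (1/6)x and Ps = 71.8 + 0.2x; the wedge Ps − Pb = 40 gives 71.8 + 0.2x − (106 - (1/6)x) = 40, so x' = 2226/11.
Then Pb = 106 − (1/6)·(2226/11) = 795/11 and Ps = 71.8 + 0.2·(2226/11) = 1235/11.
Government outlay = subsidy × quantity = 40 × 2226/11 = 89040/11.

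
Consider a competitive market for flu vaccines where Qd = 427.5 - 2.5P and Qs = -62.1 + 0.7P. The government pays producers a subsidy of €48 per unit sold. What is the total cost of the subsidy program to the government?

Pre-subsidy: 427.5 - 2.5P = -62.1 + 0.7P gives P* = 153, Q* = 45.
With the subsidy, sellers receive Ps = Pb + 48 for each unit, where Pb is the price buyers pay.
Supply in terms of Pb becomes Qs = -62.1 + 0.7(Pb + 48) = -28.5 + 0.7Pb. Setting this equal to demand: 427.5 - 2.5Pb = -28.5 + 0.7Pb, so Pb = 142.5.
Sellers receive Ps = 142.5 + 48 = 190.5; Q' = 427.5 − 2.5·142.5 = 71.25.
Government outlay = subsidy × quantity = 48 × 71.25 = 3420.

Government cost = €3420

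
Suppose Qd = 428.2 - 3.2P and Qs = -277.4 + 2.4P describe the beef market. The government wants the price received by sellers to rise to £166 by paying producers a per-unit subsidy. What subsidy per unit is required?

Required subsidy s = £70 per unit

At a seller price of 166, quantity supplied is -277.4 + 2.4·166 = 121.
Buyers absorb 121 only when they pay Pb with 428.2 − 3.2·Pb = 121, i.e. Pb = 96.
s = Ps − Pb = 166 − 96 = 70.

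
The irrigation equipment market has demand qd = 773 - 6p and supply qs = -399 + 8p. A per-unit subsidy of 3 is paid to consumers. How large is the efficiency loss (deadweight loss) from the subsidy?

Deadweight loss = 108/7

Pre-subsidy: 773 - 6p = -399 + 8p gives p* = 586/7, q* = 1895/7.
With the rebate, buyers effectively pay pb = ps − 3, where ps is the price sellers receive.
Demand in terms of ps becomes qd = 773 − 6(ps − 3) = 791 - 6ps. Setting this equal to supply: 791 - 6ps = -399 + 8ps, so ps = 85.
Buyers pay pb = 85 − 3 = 82; q' = -399 + 8·85 = 281.
The subsidy expands output by 281 − 1895/7 = 72/7 past the efficient level; on those units the gap between marginal cost and willingness to pay runs from 0 up to 3.
DWL = ½ × 3 × 72/7 = 108/7.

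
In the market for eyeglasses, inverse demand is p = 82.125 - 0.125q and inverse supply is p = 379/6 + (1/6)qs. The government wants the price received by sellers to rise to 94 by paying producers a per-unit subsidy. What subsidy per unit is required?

At a seller price of 94, quantity supplied is -379 + 6·94 = 185.
Buyers absorb 185 only when they pay pb = 82.125 − 0.125·185 = 59.
s = ps − pb = 94 − 59 = 35.

Required subsidy s = 35 per unit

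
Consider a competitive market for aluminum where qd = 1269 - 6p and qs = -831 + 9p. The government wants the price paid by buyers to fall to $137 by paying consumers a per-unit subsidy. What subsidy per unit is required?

At a buyer price of 137, quantity demanded is 1269 − 6·137 = 447.
Sellers supply 447 only when they receive ps with -831 + 9·ps = 447, i.e. ps = 142.
s = ps − pb = 142 − 137 = 5.

Required subsidy s = $5 per unit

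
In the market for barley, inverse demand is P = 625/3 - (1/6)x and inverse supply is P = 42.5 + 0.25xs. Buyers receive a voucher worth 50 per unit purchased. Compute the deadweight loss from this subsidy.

Pre-subsidy: 625/3 - (1/6)x = 42.5 + 0.25x gives x* = 398 and P* = 142.
With the rebate, buyers effectively pay Pb = Ps − 50, where Ps is the price sellers receive.
On the curves, Pb = 625/3 - (1/6)x and Ps = 42.5 + 0.25x; the wedge Ps − Pb = 50 gives 42.5 + 0.25x − (625/3 - (1/6)x) = 50, so x' = 518.
Then Pb = 625/3 − (1/6)·518 = 122 and Ps = 42.5 + 0.25·518 = 172.
The subsidy expands output by 518 − 398 = 120 past the efficient level; on those units the gap between marginal cost and willingness to pay runs from 0 up to 50.
DWL = ½ × 50 × 120 = 3000.

Deadweight loss = 3000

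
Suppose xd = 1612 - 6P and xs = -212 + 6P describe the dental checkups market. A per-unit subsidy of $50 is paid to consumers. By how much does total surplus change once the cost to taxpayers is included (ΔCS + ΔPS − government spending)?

Pre-subsidy: 1612 - 6P = -212 + 6P gives P* = 152, x* = 700.
With the rebate, buyers effectively pay Pb = Ps − 50, where Ps is the price sellers receive.
Demand in terms of Ps becomes xd = 1612 − 6(Ps − 50) = 1912 - 6Ps. Setting this equal to supply: 1912 - 6Ps = -212 + 6Ps, so Ps = 177.
Buyers pay Pb = 177 − 50 = 127; x' = -212 + 6·177 = 850.
ΔCS = ½(700 + 850)(152 − 127) = 19375; ΔPS = ½(700 + 850)(177 − 152) = 19375.
Government spending = 50 × 850 = 42500.
Net change = 19375 + 19375 − 42500 = -3750. The loss equals the DWL triangle ½·50·150.

Net change in total surplus = -$3750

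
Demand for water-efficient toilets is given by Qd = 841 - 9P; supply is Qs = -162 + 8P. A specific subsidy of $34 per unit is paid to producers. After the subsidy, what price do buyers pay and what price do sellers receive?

Buyers pay $43; sellers receive $77

Pre-subsidy: 841 - 9P = -162 + 8P gives P* = 59, Q* = 310.
With the subsidy, sellers receive Ps = Pb + 34 for each unit, where Pb is the price buyers pay.
Supply in terms of Pb becomes Qs = -162 + 8(Pb + 34) = 110 + 8Pb. Setting this equal to demand: 841 - 9Pb = 110 + 8Pb, so Pb = 43.
Sellers receive Ps = 43 + 34 = 77; Q' = 841 − 9·43 = 454.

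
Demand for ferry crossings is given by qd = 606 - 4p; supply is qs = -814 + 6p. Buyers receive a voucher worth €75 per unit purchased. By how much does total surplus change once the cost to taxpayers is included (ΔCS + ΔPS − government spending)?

Net change in total surplus = -€6750

Pre-subsidy: 606 - 4p = -814 + 6p gives p* = 142, q* = 38.
With the rebate, buyers effectively pay pb = ps − 75, where ps is the price sellers receive.
Demand in terms of ps becomes qd = 606 − 4(ps − 75) = 906 - 4ps. Setting this equal to supply: 906 - 4ps = -814 + 6ps, so ps = 172.
Buyers pay pb = 172 − 75 = 97; q' = -814 + 6·172 = 218.
ΔCS = ½(38 + 218)(142 − 97) = 5760; ΔPS = ½(38 + 218)(172 − 142) = 3840.
Government spending = 75 × 218 = 16350.
Net change = 5760 + 3840 − 16350 = -6750. The loss equals the DWL triangle ½·75·180.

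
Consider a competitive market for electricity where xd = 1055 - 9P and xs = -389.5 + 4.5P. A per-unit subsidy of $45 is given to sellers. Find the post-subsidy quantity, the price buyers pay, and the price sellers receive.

x' = 227; buyers pay $92; sellers receive $137

Pre-subsidy: 1055 - 9P = -389.5 + 4.5P gives P* = 107, x* = 92.
With the subsidy, sellers receive Ps = Pb + 45 for each unit, where Pb is the price buyers pay.
Supply in terms of Pb becomes xs = -389.5 + 4.5(Pb + 45) = -187 + 4.5Pb. Setting this equal to demand: 1055 - 9Pb = -187 + 4.5Pb, so Pb = 92.
Sellers receive Ps = 92 + 45 = 137; x' = 1055 − 9·92 = 227.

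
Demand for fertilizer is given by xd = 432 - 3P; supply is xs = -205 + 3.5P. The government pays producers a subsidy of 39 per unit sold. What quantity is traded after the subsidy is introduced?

Pre-subsidy: 432 - 3P = -205 + 3.5P gives P* = 98, x* = 138.
With the subsidy, sellers receive Ps = Pb + 39 for each unit, where Pb is the price buyers pay.
Supply in terms of Pb becomes xs = -205 + 3.5(Pb + 39) = -68.5 + 3.5Pb. Setting this equal to demand: 432 - 3Pb = -68.5 + 3.5Pb, so Pb = 77.
Sellers receive Ps = 77 + 39 = 116; x' = 432 − 3·77 = 201.

x' = 201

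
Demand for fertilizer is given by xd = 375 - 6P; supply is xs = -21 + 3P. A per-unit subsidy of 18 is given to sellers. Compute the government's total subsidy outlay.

Government cost = 2646

Pre-subsidy: 375 - 6P = -21 + 3P gives P* = 44, x* = 111.
With the subsidy, sellers receive Ps = Pb + 18 for each unit, where Pb is the price buyers pay.
Supply in terms of Pb becomes xs = -21 + 3(Pb + 18) = 33 + 3Pb. Setting this equal to demand: 375 - 6Pb = 33 + 3Pb, so Pb = 38.
Sellers receive Ps = 38 + 18 = 56; x' = 375 − 6·38 = 147.
Government outlay = subsidy × quantity = 18 × 147 = 2646.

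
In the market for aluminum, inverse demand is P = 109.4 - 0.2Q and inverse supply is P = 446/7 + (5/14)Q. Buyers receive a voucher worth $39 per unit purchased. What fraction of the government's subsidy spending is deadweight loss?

Pre-subsidy: 109.4 - 0.2Q = 446/7 + (5/14)Q gives Q* = 82 and P* = 93.
With the rebate, buyers effectively pay Pb = Ps − 39, where Ps is the price sellers receive.
On the curves, Pb = 109.4 - 0.2Q and Ps = 446/7 + (5/14)Q; the wedge Ps − Pb = 39 gives 446/7 + (5/14)Q − (109.4 - 0.2Q) = 39, so Q' = 152.
Then Pb = 109.4 − 0.2·152 = 79 and Ps = 446/7 + (5/14)·152 = 118.
ΔCS = ½(82 + 152)(93 − 79) = 1638; ΔPS = ½(82 + 152)(118 − 93) = 2925.
Government spending = 39 × 152 = 5928.
DWL = ½ × 39 × (152 − 82) = 1365; fraction = 1365 / 5928 = 35/152.

DWL / government spending = 35/152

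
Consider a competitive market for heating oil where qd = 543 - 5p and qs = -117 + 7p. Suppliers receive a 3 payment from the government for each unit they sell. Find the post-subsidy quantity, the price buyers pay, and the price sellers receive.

Pre-subsidy: 543 - 5p = -117 + 7p gives p* = 55, q* = 268.
With the subsidy, sellers receive ps = pb + 3 for each unit, where pb is the price buyers pay.
Supply in terms of pb becomes qs = -117 + 7(pb + 3) = -96 + 7pb. Setting this equal to demand: 543 - 5pb = -96 + 7pb, so pb = 53.25.
Sellers receive ps = 53.25 + 3 = 56.25; q' = 543 − 5·53.25 = 276.75.

q' = 276.75; buyers pay 53.25; sellers receive 56.25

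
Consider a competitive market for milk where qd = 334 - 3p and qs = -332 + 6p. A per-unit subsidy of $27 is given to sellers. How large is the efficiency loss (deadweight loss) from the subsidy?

Deadweight loss = $729

Pre-subsidy: 334 - 3p = -332 + 6p gives p* = 74, q* = 112.
With the subsidy, sellers receive ps = pb + 27 for each unit, where pb is the price buyers pay.
Supply in terms of pb becomes qs = -332 + 6(pb + 27) = -170 + 6pb. Setting this equal to demand: 334 - 3pb = -170 + 6pb, so pb = 56.
Sellers receive ps = 56 + 27 = 83; q' = 334 − 3·56 = 166.
The subsidy expands output by 166 − 112 = 54 past the efficient level; on those units the gap between marginal cost and willingness to pay runs from 0 up to 27.
DWL = ½ × 27 × 54 = 729.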